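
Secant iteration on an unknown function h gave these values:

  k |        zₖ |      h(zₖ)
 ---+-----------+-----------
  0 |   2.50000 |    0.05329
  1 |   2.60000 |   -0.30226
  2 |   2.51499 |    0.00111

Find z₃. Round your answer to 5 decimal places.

2.51530

z₃ = 2.51499 − 0.00111·(2.51499 − 2.60000) / (0.00111 − (-0.30226))
   = 2.51499 − (-0.0000944)/(0.3033700) = 2.5153010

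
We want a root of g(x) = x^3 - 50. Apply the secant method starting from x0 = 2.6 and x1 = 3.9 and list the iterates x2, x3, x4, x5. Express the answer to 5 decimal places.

g(2.6) = -32.4240000, g(3.9) = 9.3190000
x2 = 3.9000000 − 9.3190000·(3.9000000 − 2.6000000) / (9.3190000 − (-32.4240000)) = 3.9000000 − (12.1147000)/(41.7430000) = 3.6097789
g(3.6097789) = -2.9627632
x3 = 3.6097789 − (-2.9627632)·(3.6097789 − 3.9000000) / (-2.9627632 − 9.3190000) = 3.6097789 − (0.8598565)/(-12.2817632) = 3.6797897
g(3.6797897) = -0.1725108
x4 = 3.6797897 − (-0.1725108)·(3.6797897 − 3.6097789) / (-0.1725108 − (-2.9627632)) = 3.6797897 − (-0.0120776)/(2.7902525) = 3.6841182
g(3.6841182) = 0.0035311
x5 = 3.6841182 − 0.0035311·(3.6841182 − 3.6797897) / (0.0035311 − (-0.1725108)) = 3.6841182 − (0.0000153)/(0.1760418) = 3.6840314

3.60978, 3.67979, 3.68412, 3.68403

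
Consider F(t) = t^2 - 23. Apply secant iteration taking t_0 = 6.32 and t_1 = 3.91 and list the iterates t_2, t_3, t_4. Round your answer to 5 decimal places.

F(6.32) = 16.9424000, F(3.91) = -7.7119000
t_2 = 3.9100000 − (-7.7119000)·(3.9100000 − 6.3200000) / (-7.7119000 − 16.9424000) = 3.9100000 − (18.5856790)/(-24.6543000) = 4.6638514
F(4.6638514) = -1.2484900
t_3 = 4.6638514 − (-1.2484900)·(4.6638514 − 3.9100000) / (-1.2484900 − (-7.7119000)) = 4.6638514 − (-0.9411759)/(6.4634100) = 4.8094674
F(4.8094674) = 0.1309768
t_4 = 4.8094674 − 0.1309768·(4.8094674 − 4.6638514) / (0.1309768 − (-1.2484900)) = 4.8094674 − (0.0190723)/(1.3794668) = 4.7956416

4.66385, 4.80947, 4.79564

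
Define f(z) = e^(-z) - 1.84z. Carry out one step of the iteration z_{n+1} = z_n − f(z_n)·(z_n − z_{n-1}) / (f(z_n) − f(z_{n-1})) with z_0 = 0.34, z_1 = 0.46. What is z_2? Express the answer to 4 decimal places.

0.3743

f(0.34) = 0.086170, f(0.46) = -0.215116
z_2 = 0.460000 − (-0.215116)·(0.460000 − 0.340000) / (-0.215116 − 0.086170) = 0.460000 − (-0.025814)/(-0.301287) = 0.374321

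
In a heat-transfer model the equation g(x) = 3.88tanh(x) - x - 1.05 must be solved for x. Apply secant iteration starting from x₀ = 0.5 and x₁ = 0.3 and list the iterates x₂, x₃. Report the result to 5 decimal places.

0.39496, 0.38986

g(0.5) = 0.2430146, g(0.3) = -0.2197071
x₂ = 0.3000000 − (-0.2197071)·(0.3000000 − 0.5000000) / (-0.2197071 − 0.2430146) = 0.3000000 − (0.0439414)/(-0.4627216) = 0.3949630
g(0.3949630) = 0.0124847
x₃ = 0.3949630 − 0.0124847·(0.3949630 − 0.3000000) / (0.0124847 − (-0.2197071)) = 0.3949630 − (0.0011856)/(0.2321918) = 0.3898569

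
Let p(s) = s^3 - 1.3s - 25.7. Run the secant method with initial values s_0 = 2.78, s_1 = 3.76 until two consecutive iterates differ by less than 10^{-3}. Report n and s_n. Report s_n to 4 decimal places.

p(2.78) = -7.829048, p(3.76) = 22.569376
s_2 = 3.760000 − 22.569376·(0.980000)/(30.398424) = 3.032397;  |Δ| = 0.727603
p(3.032397) = -1.757920
s_3 = 3.032397 − (-1.757920)·(-0.727603)/(-24.327296) = 3.084974;  |Δ| = 0.052577
p(3.084974) = -0.350559
s_4 = 3.084974 − (-0.350559)·(0.052577)/(1.407361) = 3.098071;  |Δ| = 0.013097
p(3.098071) = 0.007926
s_5 = 3.098071 − 0.007926·(0.013097)/(0.358486) = 3.097781;  |Δ| = 0.000290
|s_5 − s_4| = 0.000290 < 10^{-3}

n = 5, s_n = 3.0978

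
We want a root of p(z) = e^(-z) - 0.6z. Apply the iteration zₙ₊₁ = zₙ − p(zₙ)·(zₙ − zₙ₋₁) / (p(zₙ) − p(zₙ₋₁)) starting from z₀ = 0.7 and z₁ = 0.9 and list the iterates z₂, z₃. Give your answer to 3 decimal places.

p(0.7) = 0.07659, p(0.9) = -0.13343
z₂ = 0.90000 − (-0.13343)·(0.90000 − 0.70000) / (-0.13343 − 0.07659) = 0.90000 − (-0.02669)/(-0.21002) = 0.77293
p(0.77293) = -0.00210
z₃ = 0.77293 − (-0.00210)·(0.77293 − 0.90000) / (-0.00210 − (-0.13343)) = 0.77293 − (0.00027)/(0.13133) = 0.77090

0.773, 0.771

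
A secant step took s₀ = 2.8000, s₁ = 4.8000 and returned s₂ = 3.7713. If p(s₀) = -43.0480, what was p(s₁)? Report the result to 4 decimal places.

45.5920

The secant line through (2.8000, -43.0480) and (4.8000, p(s₁)) crosses zero at s₂ = 3.7713.
So (2.8000, -43.0480), (4.8000, p(s₁)), (3.7713, 0) are collinear:
p(s₁) = -43.0480 · (4.8000 − 3.7713) / (2.8000 − 3.7713) = -43.0480 · (1.028700)/(-0.971300) = 45.591967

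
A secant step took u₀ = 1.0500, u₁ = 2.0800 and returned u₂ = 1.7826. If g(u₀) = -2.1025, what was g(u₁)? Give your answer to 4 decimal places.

0.8535

The secant line through (1.0500, -2.1025) and (2.0800, g(u₁)) crosses zero at u₂ = 1.7826.
So (1.0500, -2.1025), (2.0800, g(u₁)), (1.7826, 0) are collinear:
g(u₁) = -2.1025 · (2.0800 − 1.7826) / (1.0500 − 1.7826) = -2.1025 · (0.297400)/(-0.732600) = 0.853513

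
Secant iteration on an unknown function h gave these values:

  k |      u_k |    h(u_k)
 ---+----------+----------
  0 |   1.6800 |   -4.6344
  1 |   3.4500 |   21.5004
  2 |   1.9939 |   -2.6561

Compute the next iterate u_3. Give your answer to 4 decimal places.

u_3 = 1.9939 − (-2.6561)·(1.9939 − 3.4500) / (-2.6561 − 21.5004)
   = 1.9939 − (3.867547)/(-24.156500) = 2.154004

2.1540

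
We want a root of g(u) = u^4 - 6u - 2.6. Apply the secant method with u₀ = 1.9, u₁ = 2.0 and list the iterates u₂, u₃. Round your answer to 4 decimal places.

g(1.9) = -0.967900, g(2.0) = 1.400000
u₂ = 2.000000 − 1.400000·(2.000000 − 1.900000) / (1.400000 − (-0.967900)) = 2.000000 − (0.140000)/(2.367900) = 1.940876
g(1.940876) = -0.054972
u₃ = 1.940876 − (-0.054972)·(1.940876 − 2.000000) / (-0.054972 − 1.400000) = 1.940876 − (0.003250)/(-1.454972) = 1.943110

1.9409, 1.9431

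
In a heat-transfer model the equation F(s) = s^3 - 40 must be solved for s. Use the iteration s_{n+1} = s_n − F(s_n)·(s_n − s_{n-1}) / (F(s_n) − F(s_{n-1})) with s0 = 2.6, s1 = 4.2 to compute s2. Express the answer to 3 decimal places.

3.235

F(2.6) = -22.42400, F(4.2) = 34.08800
s2 = 4.20000 − 34.08800·(4.20000 − 2.60000) / (34.08800 − (-22.42400)) = 4.20000 − (54.54080)/(56.51200) = 3.23488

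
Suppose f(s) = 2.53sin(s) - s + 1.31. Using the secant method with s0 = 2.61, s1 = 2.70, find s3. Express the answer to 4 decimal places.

2.6045

f(2.61) = -0.017526, f(2.70) = -0.308729
s2 = 2.700000 − (-0.308729)·(2.700000 − 2.610000) / (-0.308729 − (-0.017526)) = 2.700000 − (-0.027786)/(-0.291203) = 2.604583
f(2.604583) = -0.000315
s3 = 2.604583 − (-0.000315)·(2.604583 − 2.700000) / (-0.000315 − (-0.308729)) = 2.604583 − (0.000030)/(0.308414) = 2.604486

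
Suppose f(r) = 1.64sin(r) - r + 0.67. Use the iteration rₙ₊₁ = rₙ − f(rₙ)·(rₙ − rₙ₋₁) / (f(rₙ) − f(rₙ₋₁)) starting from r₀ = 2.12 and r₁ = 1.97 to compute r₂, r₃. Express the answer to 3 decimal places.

2.091, 2.092

f(2.12) = -0.05118, f(1.97) = 0.21105
r₂ = 1.97000 − 0.21105·(1.97000 − 2.12000) / (0.21105 − (-0.05118)) = 1.97000 − (-0.03166)/(0.26223) = 2.09073
f(2.09073) = 0.00256
r₃ = 2.09073 − 0.00256·(2.09073 − 1.97000) / (0.00256 − 0.21105) = 2.09073 − (0.00031)/(-0.20849) = 2.09221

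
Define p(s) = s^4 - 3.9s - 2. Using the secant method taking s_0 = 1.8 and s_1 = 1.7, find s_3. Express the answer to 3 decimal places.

p(1.8) = 1.47760, p(1.7) = -0.27790
s_2 = 1.70000 − (-0.27790)·(1.70000 − 1.80000) / (-0.27790 − 1.47760) = 1.70000 − (0.02779)/(-1.75550) = 1.71583
p(1.71583) = -0.02417
s_3 = 1.71583 − (-0.02417)·(1.71583 − 1.70000) / (-0.02417 − (-0.27790)) = 1.71583 − (-0.00038)/(0.25373) = 1.71734

1.717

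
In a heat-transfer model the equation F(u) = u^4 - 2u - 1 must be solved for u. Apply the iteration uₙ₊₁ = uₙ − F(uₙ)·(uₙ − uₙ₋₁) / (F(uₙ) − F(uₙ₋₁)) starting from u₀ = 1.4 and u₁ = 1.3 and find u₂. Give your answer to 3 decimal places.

1.395

F(1.4) = 0.04160, F(1.3) = -0.74390
u₂ = 1.30000 − (-0.74390)·(1.30000 − 1.40000) / (-0.74390 − 0.04160) = 1.30000 − (0.07439)/(-0.78550) = 1.39470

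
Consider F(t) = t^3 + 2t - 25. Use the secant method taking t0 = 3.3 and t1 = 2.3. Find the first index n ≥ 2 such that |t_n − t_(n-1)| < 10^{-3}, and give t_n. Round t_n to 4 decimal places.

n = 5, t_n = 2.6965

F(3.3) = 17.537000, F(2.3) = -8.233000
t2 = 2.300000 − (-8.233000)·(-1.000000)/(-25.770000) = 2.619480;  |Δ| = 0.319480
F(2.619480) = -1.787018
t3 = 2.619480 − (-1.787018)·(0.319480)/(6.445982) = 2.708049;  |Δ| = 0.088569
F(2.708049) = 0.275664
t4 = 2.708049 − 0.275664·(0.088569)/(2.062682) = 2.696213;  |Δ| = 0.011837
F(2.696213) = -0.007288
t5 = 2.696213 − (-0.007288)·(-0.011837)/(-0.282952) = 2.696518;  |Δ| = 0.000305
|t5 − t4| = 0.000305 < 10^{-3}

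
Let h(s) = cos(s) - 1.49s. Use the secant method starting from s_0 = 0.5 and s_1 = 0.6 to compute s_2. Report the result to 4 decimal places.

0.5659

h(0.5) = 0.132583, h(0.6) = -0.068664
s_2 = 0.600000 − (-0.068664)·(0.600000 − 0.500000) / (-0.068664 − 0.132583) = 0.600000 − (-0.006866)/(-0.201247) = 0.565881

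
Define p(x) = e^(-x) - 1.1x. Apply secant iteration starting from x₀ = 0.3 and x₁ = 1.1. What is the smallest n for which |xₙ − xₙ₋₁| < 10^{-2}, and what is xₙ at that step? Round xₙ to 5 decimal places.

n = 4, xₙ = 0.53333

p(0.3) = 0.4108182, p(1.1) = -0.8771289
x₂ = 1.1000000 − (-0.8771289)·(0.8000000)/(-1.2879471) = 0.5551771;  |Δ| = 0.5448229
p(0.5551771) = -0.0367242
x₃ = 0.5551771 − (-0.0367242)·(-0.5448229)/(0.8404048) = 0.5313693;  |Δ| = 0.0238078
p(0.5313693) = 0.0032933
x₄ = 0.5313693 − 0.0032933·(-0.0238078)/(0.0400175) = 0.5333286;  |Δ| = 0.0019593
|x₄ − x₃| = 0.0019593 < 10^{-2}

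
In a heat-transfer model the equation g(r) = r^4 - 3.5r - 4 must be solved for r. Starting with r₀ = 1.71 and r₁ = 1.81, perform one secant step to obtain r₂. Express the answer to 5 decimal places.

1.78829

g(1.71) = -1.4346392, g(1.81) = 0.3978312
r₂ = 1.8100000 − 0.3978312·(1.8100000 − 1.7100000) / (0.3978312 − (-1.4346392)) = 1.8100000 − (0.0397831)/(1.8324704) = 1.7882899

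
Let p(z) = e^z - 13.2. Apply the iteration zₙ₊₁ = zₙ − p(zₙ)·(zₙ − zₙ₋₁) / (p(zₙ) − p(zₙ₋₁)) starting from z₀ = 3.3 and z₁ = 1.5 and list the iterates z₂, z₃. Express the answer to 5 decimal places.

2.19343, 2.84818

p(3.3) = 13.9126389, p(1.5) = -8.7183109
z₂ = 1.5000000 − (-8.7183109)·(1.5000000 − 3.3000000) / (-8.7183109 − 13.9126389) = 1.5000000 − (15.6929597)/(-22.6309499) = 2.1934291
p(2.1934291) = -4.2340944
z₃ = 2.1934291 − (-4.2340944)·(2.1934291 − 1.5000000) / (-4.2340944 − (-8.7183109)) = 2.1934291 − (-2.9360443)/(4.4842166) = 2.8481799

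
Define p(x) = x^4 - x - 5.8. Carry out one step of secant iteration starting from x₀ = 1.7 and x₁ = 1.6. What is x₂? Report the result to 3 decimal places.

p(1.7) = 0.85210, p(1.6) = -0.84640
x₂ = 1.60000 − (-0.84640)·(1.60000 − 1.70000) / (-0.84640 − 0.85210) = 1.60000 − (0.08464)/(-1.69850) = 1.64983

1.650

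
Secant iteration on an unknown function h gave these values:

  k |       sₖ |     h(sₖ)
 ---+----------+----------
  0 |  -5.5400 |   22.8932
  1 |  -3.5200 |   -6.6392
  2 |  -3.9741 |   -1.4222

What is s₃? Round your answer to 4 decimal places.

-4.0979

s₃ = -3.9741 − (-1.4222)·(-3.9741 − (-3.5200)) / (-1.4222 − (-6.6392))
   = -3.9741 − (0.645821)/(5.217000) = -4.097892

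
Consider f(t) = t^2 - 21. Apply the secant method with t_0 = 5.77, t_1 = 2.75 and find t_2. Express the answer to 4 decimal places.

f(5.77) = 12.292900, f(2.75) = -13.437500
t_2 = 2.750000 − (-13.437500)·(2.750000 − 5.770000) / (-13.437500 − 12.292900) = 2.750000 − (40.581250)/(-25.730400) = 4.327171

4.3272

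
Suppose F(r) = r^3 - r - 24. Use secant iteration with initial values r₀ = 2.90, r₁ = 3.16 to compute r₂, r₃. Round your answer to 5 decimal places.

2.99454, 2.99971

F(2.90) = -2.5110000, F(3.16) = 4.3944960
r₂ = 3.1600000 − 4.3944960·(3.1600000 − 2.9000000) / (4.3944960 − (-2.5110000)) = 3.1600000 − (1.1425690)/(6.9054960) = 2.9945421
F(2.9945421) = -0.1416378
r₃ = 2.9945421 − (-0.1416378)·(2.9945421 − 3.1600000) / (-0.1416378 − 4.3944960) = 2.9945421 − (0.0234351)/(-4.5361338) = 2.9997084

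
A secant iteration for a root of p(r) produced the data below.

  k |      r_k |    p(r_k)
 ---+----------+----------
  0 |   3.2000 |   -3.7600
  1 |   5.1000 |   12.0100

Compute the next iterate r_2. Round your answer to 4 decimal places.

r_2 = 5.1000 − 12.0100·(5.1000 − 3.2000) / (12.0100 − (-3.7600))
   = 5.1000 − (22.819000)/(15.770000) = 3.653012

3.6530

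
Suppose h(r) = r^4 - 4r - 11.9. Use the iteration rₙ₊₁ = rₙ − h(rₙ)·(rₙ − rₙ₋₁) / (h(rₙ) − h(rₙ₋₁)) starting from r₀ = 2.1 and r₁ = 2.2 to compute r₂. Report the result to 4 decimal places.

h(2.1) = -0.851900, h(2.2) = 2.725600
r₂ = 2.200000 − 2.725600·(2.200000 − 2.100000) / (2.725600 − (-0.851900)) = 2.200000 − (0.272560)/(3.577500) = 2.123813

2.1238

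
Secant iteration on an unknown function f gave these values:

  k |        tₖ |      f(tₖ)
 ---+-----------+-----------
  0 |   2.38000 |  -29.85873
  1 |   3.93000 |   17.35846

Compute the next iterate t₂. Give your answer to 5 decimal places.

t₂ = 3.93000 − 17.35846·(3.93000 − 2.38000) / (17.35846 − (-29.85873))
   = 3.93000 − (26.9056130)/(47.2171900) = 3.3601734

3.36017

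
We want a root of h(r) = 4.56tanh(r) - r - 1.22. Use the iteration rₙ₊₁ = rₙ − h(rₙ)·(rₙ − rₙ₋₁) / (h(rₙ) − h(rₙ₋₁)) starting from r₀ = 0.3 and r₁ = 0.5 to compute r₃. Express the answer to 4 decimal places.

0.3616

h(0.3) = -0.191614, h(0.5) = 0.387254
r₂ = 0.500000 − 0.387254·(0.500000 − 0.300000) / (0.387254 − (-0.191614)) = 0.500000 − (0.077451)/(0.578869) = 0.366203
h(0.366203) = 0.012835
r₃ = 0.366203 − 0.012835·(0.366203 − 0.500000) / (0.012835 − 0.387254) = 0.366203 − (-0.001717)/(-0.374420) = 0.361617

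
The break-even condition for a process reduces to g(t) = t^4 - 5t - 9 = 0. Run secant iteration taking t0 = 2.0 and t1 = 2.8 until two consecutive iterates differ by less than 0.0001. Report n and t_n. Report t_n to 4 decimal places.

g(2.0) = -3.000000, g(2.8) = 38.465600
t2 = 2.800000 − 38.465600·(0.800000)/(41.465600) = 2.057879;  |Δ| = 0.742121
g(2.057879) = -1.355296
t3 = 2.057879 − (-1.355296)·(-0.742121)/(-39.820896) = 2.083137;  |Δ| = 0.025258
g(2.083137) = -0.584767
t4 = 2.083137 − (-0.584767)·(0.025258)/(0.770529) = 2.102306;  |Δ| = 0.019169
g(2.102306) = 0.022130
t5 = 2.102306 − 0.022130·(0.019169)/(0.606897) = 2.101607;  |Δ| = 0.000699
g(2.101607) = -0.000340
t6 = 2.101607 − (-0.000340)·(-0.000699)/(-0.022470) = 2.101617;  |Δ| = 0.000011
|t6 − t5| = 0.000011 < 0.0001

n = 6, t_n = 2.1016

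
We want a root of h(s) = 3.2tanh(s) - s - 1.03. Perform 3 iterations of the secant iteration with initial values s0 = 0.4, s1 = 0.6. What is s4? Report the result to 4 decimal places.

h(0.4) = -0.214163, h(0.6) = 0.088559
s2 = 0.600000 − 0.088559·(0.600000 − 0.400000) / (0.088559 − (-0.214163)) = 0.600000 − (0.017712)/(0.302722) = 0.541492
h(0.541492) = 0.009681
s3 = 0.541492 − 0.009681·(0.541492 − 0.600000) / (0.009681 − 0.088559) = 0.541492 − (-0.000566)/(-0.078878) = 0.534311
h(0.534311) = -0.000568
s4 = 0.534311 − (-0.000568)·(0.534311 − 0.541492) / (-0.000568 − 0.009681) = 0.534311 − (0.000004)/(-0.010249) = 0.534709

0.5347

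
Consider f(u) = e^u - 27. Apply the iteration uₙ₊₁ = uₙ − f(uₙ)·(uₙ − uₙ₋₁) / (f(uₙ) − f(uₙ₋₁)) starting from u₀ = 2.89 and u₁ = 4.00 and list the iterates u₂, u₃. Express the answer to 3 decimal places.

3.163, 3.254

f(2.89) = -9.00669, f(4.00) = 27.59815
u₂ = 4.00000 − 27.59815·(4.00000 − 2.89000) / (27.59815 − (-9.00669)) = 4.00000 − (30.63395)/(36.60484) = 3.16312
f(3.16312) = -3.35581
u₃ = 3.16312 − (-3.35581)·(3.16312 − 4.00000) / (-3.35581 − 27.59815) = 3.16312 − (2.80841)/(-30.95396) = 3.25385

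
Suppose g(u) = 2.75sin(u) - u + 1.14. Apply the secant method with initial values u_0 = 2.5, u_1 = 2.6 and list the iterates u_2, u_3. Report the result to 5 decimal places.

g(2.5) = 0.2857984, g(2.6) = -0.0423712
u_2 = 2.6000000 − (-0.0423712)·(2.6000000 − 2.5000000) / (-0.0423712 − 0.2857984) = 2.6000000 − (-0.0042371)/(-0.3281696) = 2.5870886
g(2.5870886) = 0.0008461
u_3 = 2.5870886 − 0.0008461·(2.5870886 − 2.6000000) / (0.0008461 − (-0.0423712)) = 2.5870886 − (-0.0000109)/(0.0432173) = 2.5873414

2.58709, 2.58734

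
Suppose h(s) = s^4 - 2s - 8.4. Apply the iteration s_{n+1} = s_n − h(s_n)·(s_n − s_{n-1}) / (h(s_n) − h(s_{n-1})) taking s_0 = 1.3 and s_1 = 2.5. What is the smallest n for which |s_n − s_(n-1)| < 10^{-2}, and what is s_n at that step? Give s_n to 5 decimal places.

n = 6, s_n = 1.86620

h(1.3) = -8.1439000, h(2.5) = 25.6625000
s_2 = 2.5000000 − 25.6625000·(1.2000000)/(33.8064000) = 1.5890778;  |Δ| = 0.9109222
h(1.5890778) = -5.2016808
s_3 = 1.5890778 − (-5.2016808)·(-0.9109222)/(-30.8641808) = 1.7425997;  |Δ| = 0.1535219
h(1.7425997) = -2.6639342
s_4 = 1.7425997 − (-2.6639342)·(0.1535219)/(2.5377466) = 1.9037553;  |Δ| = 0.1611556
h(1.9037553) = 0.9279256
s_5 = 1.9037553 − 0.9279256·(0.1611556)/(3.5918598) = 1.8621221;  |Δ| = 0.0416331
h(1.8621221) = -0.1006957
s_6 = 1.8621221 − (-0.1006957)·(-0.0416331)/(-1.0286213) = 1.8661978;  |Δ| = 0.0040756
|s_6 − s_5| = 0.0040756 < 10^{-2}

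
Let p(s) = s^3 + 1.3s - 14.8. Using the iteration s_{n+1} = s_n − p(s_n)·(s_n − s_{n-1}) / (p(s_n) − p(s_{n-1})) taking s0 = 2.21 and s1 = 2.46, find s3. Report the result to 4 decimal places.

p(2.21) = -1.133139, p(2.46) = 3.284936
s2 = 2.460000 − 3.284936·(2.460000 − 2.210000) / (3.284936 − (-1.133139)) = 2.460000 − (0.821234)/(4.418075) = 2.274119
p(2.274119) = -0.082764
s3 = 2.274119 − (-0.082764)·(2.274119 − 2.460000) / (-0.082764 − 3.284936) = 2.274119 − (0.015384)/(-3.367700) = 2.278688

2.2787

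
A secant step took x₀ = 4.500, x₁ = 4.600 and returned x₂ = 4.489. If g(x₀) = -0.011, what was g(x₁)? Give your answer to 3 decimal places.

-0.111

The secant line through (4.500, -0.011) and (4.600, g(x₁)) crosses zero at x₂ = 4.489.
So (4.500, -0.011), (4.600, g(x₁)), (4.489, 0) are collinear:
g(x₁) = -0.011 · (4.600 − 4.489) / (4.500 − 4.489) = -0.011 · (0.11100)/(0.01100) = -0.11100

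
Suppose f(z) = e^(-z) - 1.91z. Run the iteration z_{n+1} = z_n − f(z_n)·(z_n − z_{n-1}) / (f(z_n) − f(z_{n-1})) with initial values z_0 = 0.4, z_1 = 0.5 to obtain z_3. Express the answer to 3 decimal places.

0.364

f(0.4) = -0.09368, f(0.5) = -0.34847
z_2 = 0.50000 − (-0.34847)·(0.50000 − 0.40000) / (-0.34847 − (-0.09368)) = 0.50000 − (-0.03485)/(-0.25479) = 0.36323
f(0.36323) = 0.00165
z_3 = 0.36323 − 0.00165·(0.36323 − 0.50000) / (0.00165 − (-0.34847)) = 0.36323 − (-0.00023)/(0.35012) = 0.36388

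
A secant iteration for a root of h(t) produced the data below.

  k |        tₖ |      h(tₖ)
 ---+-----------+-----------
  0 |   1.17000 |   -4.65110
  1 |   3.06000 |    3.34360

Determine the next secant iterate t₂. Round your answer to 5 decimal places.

2.26955

t₂ = 3.06000 − 3.34360·(3.06000 − 1.17000) / (3.34360 − (-4.65110))
   = 3.06000 − (6.3194040)/(7.9947000) = 2.2695508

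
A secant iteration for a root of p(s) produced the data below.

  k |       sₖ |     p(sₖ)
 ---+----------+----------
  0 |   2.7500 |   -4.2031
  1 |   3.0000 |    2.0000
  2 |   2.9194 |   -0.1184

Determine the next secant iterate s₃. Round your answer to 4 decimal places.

s₃ = 2.9194 − (-0.1184)·(2.9194 − 3.0000) / (-0.1184 − 2.0000)
   = 2.9194 − (0.009543)/(-2.118400) = 2.923905

2.9239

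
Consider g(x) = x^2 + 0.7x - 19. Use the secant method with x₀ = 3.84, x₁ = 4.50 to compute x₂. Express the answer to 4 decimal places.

g(3.84) = -1.566400, g(4.50) = 4.400000
x₂ = 4.500000 − 4.400000·(4.500000 − 3.840000) / (4.400000 − (-1.566400)) = 4.500000 − (2.904000)/(5.966400) = 4.013274

4.0133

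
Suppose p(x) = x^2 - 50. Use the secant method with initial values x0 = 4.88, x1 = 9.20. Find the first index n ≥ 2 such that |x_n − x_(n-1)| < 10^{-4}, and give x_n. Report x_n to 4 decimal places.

n = 6, x_n = 7.0711

p(4.88) = -26.185600, p(9.20) = 34.640000
x2 = 9.200000 − 34.640000·(4.320000)/(60.825600) = 6.739773;  |Δ| = 2.460227
p(6.739773) = -4.575464
x3 = 6.739773 − (-4.575464)·(-2.460227)/(-39.215464) = 7.026820;  |Δ| = 0.287047
p(7.026820) = -0.623805
x4 = 7.026820 − (-0.623805)·(0.287047)/(3.951659) = 7.072133;  |Δ| = 0.045313
p(7.072133) = 0.015060
x5 = 7.072133 − 0.015060·(0.045313)/(0.638865) = 7.071064;  |Δ| = 0.001068
p(7.071064) = -0.000047
x6 = 7.071064 − (-0.000047)·(-0.001068)/(-0.015107) = 7.071068;  |Δ| = 0.000003
|x6 − x5| = 0.000003 < 10^{-4}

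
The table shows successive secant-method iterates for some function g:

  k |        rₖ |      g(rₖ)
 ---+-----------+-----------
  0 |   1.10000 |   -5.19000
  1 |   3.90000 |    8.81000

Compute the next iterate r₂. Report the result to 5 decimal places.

2.13800

r₂ = 3.90000 − 8.81000·(3.90000 − 1.10000) / (8.81000 − (-5.19000))
   = 3.90000 − (24.6680000)/(14.0000000) = 2.1380000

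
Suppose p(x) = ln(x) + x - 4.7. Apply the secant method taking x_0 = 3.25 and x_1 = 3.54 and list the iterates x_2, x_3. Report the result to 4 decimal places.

3.4596, 3.4590

p(3.25) = -0.271345, p(3.54) = 0.104127
x_2 = 3.540000 − 0.104127·(3.540000 − 3.250000) / (0.104127 − (-0.271345)) = 3.540000 − (0.030197)/(0.375472) = 3.459576
p(3.459576) = 0.000723
x_3 = 3.459576 − 0.000723·(3.459576 − 3.540000) / (0.000723 − 0.104127) = 3.459576 − (-0.000058)/(-0.103404) = 3.459014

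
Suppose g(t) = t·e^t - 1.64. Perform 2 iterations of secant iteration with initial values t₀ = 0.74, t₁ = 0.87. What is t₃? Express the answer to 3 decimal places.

g(0.74) = -0.08901, g(0.87) = 0.43661
t₂ = 0.87000 − 0.43661·(0.87000 − 0.74000) / (0.43661 − (-0.08901)) = 0.87000 − (0.05676)/(0.52562) = 0.76201
g(0.76201) = -0.00732
t₃ = 0.76201 − (-0.00732)·(0.76201 − 0.87000) / (-0.00732 − 0.43661) = 0.76201 − (0.00079)/(-0.44393) = 0.76379

0.764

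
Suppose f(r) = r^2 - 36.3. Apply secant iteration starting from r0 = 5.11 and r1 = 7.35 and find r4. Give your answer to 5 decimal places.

6.02503

f(5.11) = -10.1879000, f(7.35) = 17.7225000
r2 = 7.3500000 − 17.7225000·(7.3500000 − 5.1100000) / (17.7225000 − (-10.1879000)) = 7.3500000 − (39.6984000)/(27.9104000) = 5.9276485
f(5.9276485) = -1.1629836
r3 = 5.9276485 − (-1.1629836)·(5.9276485 − 7.3500000) / (-1.1629836 − 17.7225000) = 5.9276485 − (1.6541714)/(-18.8854836) = 6.0152380
f(6.0152380) = -0.1169112
r4 = 6.0152380 − (-0.1169112)·(6.0152380 − 5.9276485) / (-0.1169112 − (-1.1629836)) = 6.0152380 − (-0.0102402)/(1.0460723) = 6.0250272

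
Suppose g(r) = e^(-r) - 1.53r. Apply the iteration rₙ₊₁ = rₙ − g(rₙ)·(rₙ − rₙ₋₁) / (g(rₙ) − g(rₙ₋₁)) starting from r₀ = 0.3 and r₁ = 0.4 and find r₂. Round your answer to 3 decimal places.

g(0.3) = 0.28182, g(0.4) = 0.05832
r₂ = 0.40000 − 0.05832·(0.40000 − 0.30000) / (0.05832 − 0.28182) = 0.40000 − (0.00583)/(-0.22350) = 0.42609

0.426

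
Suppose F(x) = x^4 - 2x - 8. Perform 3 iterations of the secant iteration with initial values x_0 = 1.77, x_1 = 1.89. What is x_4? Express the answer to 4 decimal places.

1.8494

F(1.77) = -1.724938, F(1.89) = 0.979898
x_2 = 1.890000 − 0.979898·(1.890000 − 1.770000) / (0.979898 − (-1.724938)) = 1.890000 − (0.117588)/(2.704836) = 1.846527
F(1.846527) = -0.067263
x_3 = 1.846527 − (-0.067263)·(1.846527 − 1.890000) / (-0.067263 − 0.979898) = 1.846527 − (0.002924)/(-1.047162) = 1.849319
F(1.849319) = -0.002363
x_4 = 1.849319 − (-0.002363)·(1.849319 − 1.846527) / (-0.002363 − (-0.067263)) = 1.849319 − (-0.000007)/(0.064900) = 1.849421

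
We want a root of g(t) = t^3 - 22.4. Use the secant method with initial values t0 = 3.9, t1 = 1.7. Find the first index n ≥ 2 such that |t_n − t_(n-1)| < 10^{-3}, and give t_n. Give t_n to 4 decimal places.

g(3.9) = 36.919000, g(1.7) = -17.487000
t2 = 1.700000 − (-17.487000)·(-2.200000)/(-54.406000) = 2.407117;  |Δ| = 0.707117
g(2.407117) = -8.452656
t3 = 2.407117 − (-8.452656)·(0.707117)/(9.034344) = 3.068705;  |Δ| = 0.661588
g(3.068705) = 6.497843
t4 = 3.068705 − 6.497843·(0.661588)/(14.950499) = 2.781163;  |Δ| = 0.287542
g(2.781163) = -0.888072
t5 = 2.781163 − (-0.888072)·(-0.287542)/(-7.385915) = 2.815737;  |Δ| = 0.034574
g(2.815737) = -0.075790
t6 = 2.815737 − (-0.075790)·(0.034574)/(0.812282) = 2.818963;  |Δ| = 0.003226
g(2.818963) = 0.001026
t7 = 2.818963 − 0.001026·(0.003226)/(0.076816) = 2.818919;  |Δ| = 0.000043
|t7 − t6| = 0.000043 < 10^{-3}

n = 7, t_n = 2.8189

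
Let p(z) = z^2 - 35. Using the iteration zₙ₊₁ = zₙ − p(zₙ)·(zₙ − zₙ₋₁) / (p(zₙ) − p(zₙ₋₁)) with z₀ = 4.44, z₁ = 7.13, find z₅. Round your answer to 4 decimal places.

5.9161

p(4.44) = -15.286400, p(7.13) = 15.836900
z₂ = 7.130000 − 15.836900·(7.130000 − 4.440000) / (15.836900 − (-15.286400)) = 7.130000 − (42.601261)/(31.123300) = 5.761210
p(5.761210) = -1.808459
z₃ = 5.761210 − (-1.808459)·(5.761210 − 7.130000) / (-1.808459 − 15.836900) = 5.761210 − (2.475401)/(-17.645359) = 5.901496
p(5.901496) = -0.172342
z₄ = 5.901496 − (-0.172342)·(5.901496 − 5.761210) / (-0.172342 − (-1.808459)) = 5.901496 − (-0.024177)/(1.636117) = 5.916273
p(5.916273) = 0.002291
z₅ = 5.916273 − 0.002291·(5.916273 − 5.901496) / (0.002291 − (-0.172342)) = 5.916273 − (0.000034)/(0.174634) = 5.916080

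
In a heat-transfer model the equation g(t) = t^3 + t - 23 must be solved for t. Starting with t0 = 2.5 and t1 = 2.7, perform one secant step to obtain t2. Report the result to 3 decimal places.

2.729

g(2.5) = -4.87500, g(2.7) = -0.61700
t2 = 2.70000 − (-0.61700)·(2.70000 − 2.50000) / (-0.61700 − (-4.87500)) = 2.70000 − (-0.12340)/(4.25800) = 2.72898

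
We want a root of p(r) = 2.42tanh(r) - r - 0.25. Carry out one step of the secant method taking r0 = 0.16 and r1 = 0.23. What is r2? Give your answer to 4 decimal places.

0.1796

p(0.16) = -0.026071, p(0.23) = 0.066989
r2 = 0.230000 − 0.066989·(0.230000 − 0.160000) / (0.066989 − (-0.026071)) = 0.230000 − (0.004689)/(0.093059) = 0.179611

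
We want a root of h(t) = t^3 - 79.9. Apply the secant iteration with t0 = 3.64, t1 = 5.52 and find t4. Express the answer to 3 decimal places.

4.309

h(3.64) = -31.67146, h(5.52) = 88.29661
t2 = 5.52000 − 88.29661·(5.52000 − 3.64000) / (88.29661 − (-31.67146)) = 5.52000 − (165.99762)/(119.96806) = 4.13632
h(4.13632) = -9.13120
t3 = 4.13632 − (-9.13120)·(4.13632 − 5.52000) / (-9.13120 − 88.29661) = 4.13632 − (12.63467)/(-97.42781) = 4.26600
h(4.26600) = -2.26407
t4 = 4.26600 − (-2.26407)·(4.26600 − 4.13632) / (-2.26407 − (-9.13120)) = 4.26600 − (-0.29361)/(6.86713) = 4.30876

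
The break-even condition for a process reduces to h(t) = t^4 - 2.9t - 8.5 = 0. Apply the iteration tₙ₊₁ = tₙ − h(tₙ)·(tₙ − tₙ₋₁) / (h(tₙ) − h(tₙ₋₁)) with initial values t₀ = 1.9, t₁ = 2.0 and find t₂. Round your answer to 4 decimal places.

1.9365

h(1.9) = -0.977900, h(2.0) = 1.700000
t₂ = 2.000000 − 1.700000·(2.000000 − 1.900000) / (1.700000 − (-0.977900)) = 2.000000 − (0.170000)/(2.677900) = 1.936517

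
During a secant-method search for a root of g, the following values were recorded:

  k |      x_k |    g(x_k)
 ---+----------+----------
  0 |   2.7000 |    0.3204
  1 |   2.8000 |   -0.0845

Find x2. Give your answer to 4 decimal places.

2.7791

x2 = 2.8000 − (-0.0845)·(2.8000 − 2.7000) / (-0.0845 − 0.3204)
   = 2.8000 − (-0.008450)/(-0.404900) = 2.779131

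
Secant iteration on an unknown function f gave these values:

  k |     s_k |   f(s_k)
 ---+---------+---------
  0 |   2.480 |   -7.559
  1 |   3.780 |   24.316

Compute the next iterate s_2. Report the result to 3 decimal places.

s_2 = 3.780 − 24.316·(3.780 − 2.480) / (24.316 − (-7.559))
   = 3.780 − (31.61080)/(31.87500) = 2.78829

2.788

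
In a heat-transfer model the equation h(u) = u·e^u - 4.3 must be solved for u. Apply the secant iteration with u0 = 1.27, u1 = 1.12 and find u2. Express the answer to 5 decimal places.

1.23940

h(1.27) = 0.2222828, h(1.12) = -0.8673633
u2 = 1.1200000 − (-0.8673633)·(1.1200000 − 1.2700000) / (-0.8673633 − 0.2222828) = 1.1200000 − (0.1301045)/(-1.0896460) = 1.2394007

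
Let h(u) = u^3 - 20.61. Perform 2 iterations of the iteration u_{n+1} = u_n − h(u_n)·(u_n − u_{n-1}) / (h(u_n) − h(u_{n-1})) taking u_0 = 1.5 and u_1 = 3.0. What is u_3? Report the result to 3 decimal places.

2.728

h(1.5) = -17.23500, h(3.0) = 6.39000
u_2 = 3.00000 − 6.39000·(3.00000 − 1.50000) / (6.39000 − (-17.23500)) = 3.00000 − (9.58500)/(23.62500) = 2.59429
h(2.59429) = -3.14963
u_3 = 2.59429 − (-3.14963)·(2.59429 − 3.00000) / (-3.14963 − 6.39000) = 2.59429 − (1.27785)/(-9.53963) = 2.72824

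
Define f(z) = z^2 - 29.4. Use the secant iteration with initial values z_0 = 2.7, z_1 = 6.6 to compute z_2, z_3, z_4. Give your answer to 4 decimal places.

5.0774, 5.3874, 5.4233

f(2.7) = -22.110000, f(6.6) = 14.160000
z_2 = 6.600000 − 14.160000·(6.600000 − 2.700000) / (14.160000 − (-22.110000)) = 6.600000 − (55.224000)/(36.270000) = 5.077419
f(5.077419) = -3.619813
z_3 = 5.077419 − (-3.619813)·(5.077419 − 6.600000) / (-3.619813 − 14.160000) = 5.077419 − (5.511457)/(-17.779813) = 5.387403
f(5.387403) = -0.375886
z_4 = 5.387403 − (-0.375886)·(5.387403 − 5.077419) / (-0.375886 − (-3.619813)) = 5.387403 − (-0.116518)/(3.243927) = 5.423322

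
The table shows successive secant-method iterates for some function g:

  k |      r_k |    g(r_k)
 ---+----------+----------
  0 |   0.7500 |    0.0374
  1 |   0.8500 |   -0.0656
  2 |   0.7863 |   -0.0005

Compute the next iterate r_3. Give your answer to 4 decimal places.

r_3 = 0.7863 − (-0.0005)·(0.7863 − 0.8500) / (-0.0005 − (-0.0656))
   = 0.7863 − (0.000032)/(0.065100) = 0.785811

0.7858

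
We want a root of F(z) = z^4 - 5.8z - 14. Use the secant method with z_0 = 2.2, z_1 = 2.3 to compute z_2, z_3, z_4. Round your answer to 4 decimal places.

F(2.2) = -3.334400, F(2.3) = 0.644100
z_2 = 2.300000 − 0.644100·(2.300000 − 2.200000) / (0.644100 − (-3.334400)) = 2.300000 − (0.064410)/(3.978500) = 2.283810
F(2.283810) = -0.041632
z_3 = 2.283810 − (-0.041632)·(2.283810 − 2.300000) / (-0.041632 − 0.644100) = 2.283810 − (0.000674)/(-0.685732) = 2.284793
F(2.284793) = -0.000470
z_4 = 2.284793 − (-0.000470)·(2.284793 − 2.283810) / (-0.000470 − (-0.041632)) = 2.284793 − (0.000000)/(0.041162) = 2.284805

2.2838, 2.2848, 2.2848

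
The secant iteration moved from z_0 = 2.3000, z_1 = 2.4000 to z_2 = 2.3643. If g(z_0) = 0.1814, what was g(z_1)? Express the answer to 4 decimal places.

-0.1007

The secant line through (2.3000, 0.1814) and (2.4000, g(z_1)) crosses zero at z_2 = 2.3643.
So (2.3000, 0.1814), (2.4000, g(z_1)), (2.3643, 0) are collinear:
g(z_1) = 0.1814 · (2.4000 − 2.3643) / (2.3000 − 2.3643) = 0.1814 · (0.035700)/(-0.064300) = -0.100715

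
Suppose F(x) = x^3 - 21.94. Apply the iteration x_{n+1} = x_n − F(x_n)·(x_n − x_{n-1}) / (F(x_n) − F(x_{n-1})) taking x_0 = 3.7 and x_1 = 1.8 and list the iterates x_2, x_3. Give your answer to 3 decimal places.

F(3.7) = 28.71300, F(1.8) = -16.10800
x_2 = 1.80000 − (-16.10800)·(1.80000 − 3.70000) / (-16.10800 − 28.71300) = 1.80000 − (30.60520)/(-44.82100) = 2.48283
F(2.48283) = -6.63470
x_3 = 2.48283 − (-6.63470)·(2.48283 − 1.80000) / (-6.63470 − (-16.10800)) = 2.48283 − (-4.53038)/(9.47330) = 2.96106

2.483, 2.961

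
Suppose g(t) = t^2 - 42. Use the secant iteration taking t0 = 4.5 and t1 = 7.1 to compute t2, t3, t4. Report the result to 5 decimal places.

6.37500, 6.47588, 6.48078

g(4.5) = -21.7500000, g(7.1) = 8.4100000
t2 = 7.1000000 − 8.4100000·(7.1000000 − 4.5000000) / (8.4100000 − (-21.7500000)) = 7.1000000 − (21.8660000)/(30.1600000) = 6.3750000
g(6.3750000) = -1.3593750
t3 = 6.3750000 − (-1.3593750)·(6.3750000 − 7.1000000) / (-1.3593750 − 8.4100000) = 6.3750000 − (0.9855469)/(-9.7693750) = 6.4758813
g(6.4758813) = -0.0629619
t4 = 6.4758813 − (-0.0629619)·(6.4758813 − 6.3750000) / (-0.0629619 − (-1.3593750)) = 6.4758813 − (-0.0063517)/(1.2964131) = 6.4807807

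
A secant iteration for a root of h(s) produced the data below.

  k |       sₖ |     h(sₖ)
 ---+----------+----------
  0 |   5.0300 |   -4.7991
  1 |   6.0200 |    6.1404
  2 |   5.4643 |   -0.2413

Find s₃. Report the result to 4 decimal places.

5.4853

s₃ = 5.4643 − (-0.2413)·(5.4643 − 6.0200) / (-0.2413 − 6.1404)
   = 5.4643 − (0.134090)/(-6.381700) = 5.485312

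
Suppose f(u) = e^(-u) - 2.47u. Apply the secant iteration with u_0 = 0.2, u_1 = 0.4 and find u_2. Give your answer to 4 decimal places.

f(0.2) = 0.324731, f(0.4) = -0.317680
u_2 = 0.400000 − (-0.317680)·(0.400000 − 0.200000) / (-0.317680 − 0.324731) = 0.400000 − (-0.063536)/(-0.642411) = 0.301098

0.3011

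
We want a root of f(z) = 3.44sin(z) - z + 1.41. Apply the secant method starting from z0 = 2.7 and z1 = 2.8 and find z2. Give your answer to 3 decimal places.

f(2.7) = 0.18019, f(2.8) = -0.23764
z2 = 2.80000 − (-0.23764)·(2.80000 − 2.70000) / (-0.23764 − 0.18019) = 2.80000 − (-0.02376)/(-0.41783) = 2.74312

2.743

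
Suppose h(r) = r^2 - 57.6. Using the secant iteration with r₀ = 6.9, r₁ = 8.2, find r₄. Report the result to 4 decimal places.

h(6.9) = -9.990000, h(8.2) = 9.640000
r₂ = 8.200000 − 9.640000·(8.200000 − 6.900000) / (9.640000 − (-9.990000)) = 8.200000 − (12.532000)/(19.630000) = 7.561589
h(7.561589) = -0.422366
r₃ = 7.561589 − (-0.422366)·(7.561589 − 8.200000) / (-0.422366 − 9.640000) = 7.561589 − (0.269643)/(-10.062366) = 7.588387
h(7.588387) = -0.016389
r₄ = 7.588387 − (-0.016389)·(7.588387 − 7.561589) / (-0.016389 − (-0.422366)) = 7.588387 − (-0.000439)/(0.405976) = 7.589468

7.5895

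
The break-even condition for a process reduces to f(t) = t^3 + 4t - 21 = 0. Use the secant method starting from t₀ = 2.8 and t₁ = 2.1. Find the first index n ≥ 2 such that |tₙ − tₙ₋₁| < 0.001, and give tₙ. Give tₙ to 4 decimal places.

n = 5, tₙ = 2.2814

f(2.8) = 12.152000, f(2.1) = -3.339000
t₂ = 2.100000 − (-3.339000)·(-0.700000)/(-15.491000) = 2.250881;  |Δ| = 0.150881
f(2.250881) = -0.592463
t₃ = 2.250881 − (-0.592463)·(0.150881)/(2.746537) = 2.283428;  |Δ| = 0.032547
f(2.283428) = 0.039607
t₄ = 2.283428 − 0.039607·(0.032547)/(0.632070) = 2.281389;  |Δ| = 0.002039
f(2.281389) = -0.000424
t₅ = 2.281389 − (-0.000424)·(-0.002039)/(-0.040031) = 2.281410;  |Δ| = 0.000022
|t₅ − t₄| = 0.000022 < 0.001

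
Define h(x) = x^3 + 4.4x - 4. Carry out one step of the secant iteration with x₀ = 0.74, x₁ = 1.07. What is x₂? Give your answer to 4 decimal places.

0.7892

h(0.74) = -0.338776, h(1.07) = 1.933043
x₂ = 1.070000 − 1.933043·(1.070000 − 0.740000) / (1.933043 − (-0.338776)) = 1.070000 − (0.637904)/(2.271819) = 0.789210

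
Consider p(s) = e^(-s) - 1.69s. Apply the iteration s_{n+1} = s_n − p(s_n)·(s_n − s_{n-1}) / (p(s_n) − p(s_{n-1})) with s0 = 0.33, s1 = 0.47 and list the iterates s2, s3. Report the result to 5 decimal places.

p(0.33) = 0.1612237, p(0.47) = -0.1692977
s2 = 0.4700000 − (-0.1692977)·(0.4700000 − 0.3300000) / (-0.1692977 − 0.1612237) = 0.4700000 − (-0.0237017)/(-0.3305215) = 0.3982900
p(0.3982900) = -0.0016429
s3 = 0.3982900 − (-0.0016429)·(0.3982900 − 0.4700000) / (-0.0016429 − (-0.1692977)) = 0.3982900 − (0.0001178)/(0.1676548) = 0.3975873

0.39829, 0.39759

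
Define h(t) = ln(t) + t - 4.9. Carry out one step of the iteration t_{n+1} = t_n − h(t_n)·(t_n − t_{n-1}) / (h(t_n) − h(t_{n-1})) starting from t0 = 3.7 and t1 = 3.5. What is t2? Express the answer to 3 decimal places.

3.615

h(3.7) = 0.10833, h(3.5) = -0.14724
t2 = 3.50000 − (-0.14724)·(3.50000 − 3.70000) / (-0.14724 − 0.10833) = 3.50000 − (0.02945)/(-0.25557) = 3.61522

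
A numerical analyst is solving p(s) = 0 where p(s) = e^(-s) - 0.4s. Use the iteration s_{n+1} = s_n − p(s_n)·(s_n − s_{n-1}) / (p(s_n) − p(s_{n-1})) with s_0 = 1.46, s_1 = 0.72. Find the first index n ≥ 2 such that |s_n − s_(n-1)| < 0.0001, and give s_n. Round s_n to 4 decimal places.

p(1.46) = -0.351764, p(0.72) = 0.198752
s_2 = 0.720000 − 0.198752·(-0.740000)/(0.550516) = 0.987161;  |Δ| = 0.267161
p(0.987161) = -0.022232
s_3 = 0.987161 − (-0.022232)·(0.267161)/(-0.220984) = 0.960284;  |Δ| = 0.026877
p(0.960284) = -0.001330
s_4 = 0.960284 − (-0.001330)·(-0.026877)/(0.020902) = 0.958575;  |Δ| = 0.001710
p(0.958575) = 0.000009
s_5 = 0.958575 − 0.000009·(-0.001710)/(0.001339) = 0.958586;  |Δ| = 0.000012
|s_5 − s_4| = 0.000012 < 0.0001

n = 5, s_n = 0.9586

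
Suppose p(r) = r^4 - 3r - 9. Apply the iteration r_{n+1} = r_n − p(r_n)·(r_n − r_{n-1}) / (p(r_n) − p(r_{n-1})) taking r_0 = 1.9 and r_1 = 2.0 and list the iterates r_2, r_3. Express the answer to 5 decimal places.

p(1.9) = -1.6679000, p(2.0) = 1.0000000
r_2 = 2.0000000 − 1.0000000·(2.0000000 − 1.9000000) / (1.0000000 − (-1.6679000)) = 2.0000000 − (0.1000000)/(2.6679000) = 1.9625173
p(1.9625173) = -0.0536978
r_3 = 1.9625173 − (-0.0536978)·(1.9625173 − 2.0000000) / (-0.0536978 − 1.0000000) = 1.9625173 − (0.0020127)/(-1.0536978) = 1.9644275

1.96252, 1.96443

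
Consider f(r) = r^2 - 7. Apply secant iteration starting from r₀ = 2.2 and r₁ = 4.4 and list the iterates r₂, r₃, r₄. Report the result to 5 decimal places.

2.52727, 2.61575, 2.64644

f(2.2) = -2.1600000, f(4.4) = 12.3600000
r₂ = 4.4000000 − 12.3600000·(4.4000000 − 2.2000000) / (12.3600000 − (-2.1600000)) = 4.4000000 − (27.1920000)/(14.5200000) = 2.5272727
f(2.5272727) = -0.6128926
r₃ = 2.5272727 − (-0.6128926)·(2.5272727 − 4.4000000) / (-0.6128926 − 12.3600000) = 2.5272727 − (1.1477806)/(-12.9728926) = 2.6157480
f(2.6157480) = -0.1578622
r₄ = 2.6157480 − (-0.1578622)·(2.6157480 − 2.5272727) / (-0.1578622 − (-0.6128926)) = 2.6157480 − (-0.0139669)/(0.4550303) = 2.6464425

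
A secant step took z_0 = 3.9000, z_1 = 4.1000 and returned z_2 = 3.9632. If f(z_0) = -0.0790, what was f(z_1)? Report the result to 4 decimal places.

The secant line through (3.9000, -0.0790) and (4.1000, f(z_1)) crosses zero at z_2 = 3.9632.
So (3.9000, -0.0790), (4.1000, f(z_1)), (3.9632, 0) are collinear:
f(z_1) = -0.0790 · (4.1000 − 3.9632) / (3.9000 − 3.9632) = -0.0790 · (0.136800)/(-0.063200) = 0.171000

0.1710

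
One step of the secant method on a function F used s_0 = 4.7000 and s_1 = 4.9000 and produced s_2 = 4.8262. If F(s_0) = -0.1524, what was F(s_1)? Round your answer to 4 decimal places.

0.0891

The secant line through (4.7000, -0.1524) and (4.9000, F(s_1)) crosses zero at s_2 = 4.8262.
So (4.7000, -0.1524), (4.9000, F(s_1)), (4.8262, 0) are collinear:
F(s_1) = -0.1524 · (4.9000 − 4.8262) / (4.7000 − 4.8262) = -0.1524 · (0.073800)/(-0.126200) = 0.089121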